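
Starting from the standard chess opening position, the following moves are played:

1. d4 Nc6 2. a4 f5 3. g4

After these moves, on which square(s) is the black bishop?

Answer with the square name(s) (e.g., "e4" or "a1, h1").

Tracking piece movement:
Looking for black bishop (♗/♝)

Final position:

  a b c d e f g h
  ─────────────────
8│♜ · ♝ ♛ ♚ ♝ ♞ ♜│8
7│♟ ♟ ♟ ♟ ♟ · ♟ ♟│7
6│· · ♞ · · · · ·│6
5│· · · · · ♟ · ·│5
4│♙ · · ♙ · · ♙ ·│4
3│· · · · · · · ·│3
2│· ♙ ♙ · ♙ ♙ · ♙│2
1│♖ ♘ ♗ ♕ ♔ ♗ ♘ ♖│1
  ─────────────────
  a b c d e f g h


c8, f8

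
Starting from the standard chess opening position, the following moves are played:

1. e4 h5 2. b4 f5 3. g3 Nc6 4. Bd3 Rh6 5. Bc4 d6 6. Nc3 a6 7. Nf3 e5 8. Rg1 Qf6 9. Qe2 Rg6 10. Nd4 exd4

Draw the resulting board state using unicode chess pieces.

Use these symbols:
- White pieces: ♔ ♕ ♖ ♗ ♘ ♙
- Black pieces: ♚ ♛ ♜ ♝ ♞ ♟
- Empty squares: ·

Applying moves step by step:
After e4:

♜ ♞ ♝ ♛ ♚ ♝ ♞ ♜
♟ ♟ ♟ ♟ ♟ ♟ ♟ ♟
· · · · · · · ·
· · · · · · · ·
· · · · ♙ · · ·
· · · · · · · ·
♙ ♙ ♙ ♙ · ♙ ♙ ♙
♖ ♘ ♗ ♕ ♔ ♗ ♘ ♖


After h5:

♜ ♞ ♝ ♛ ♚ ♝ ♞ ♜
♟ ♟ ♟ ♟ ♟ ♟ ♟ ·
· · · · · · · ·
· · · · · · · ♟
· · · · ♙ · · ·
· · · · · · · ·
♙ ♙ ♙ ♙ · ♙ ♙ ♙
♖ ♘ ♗ ♕ ♔ ♗ ♘ ♖


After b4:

♜ ♞ ♝ ♛ ♚ ♝ ♞ ♜
♟ ♟ ♟ ♟ ♟ ♟ ♟ ·
· · · · · · · ·
· · · · · · · ♟
· ♙ · · ♙ · · ·
· · · · · · · ·
♙ · ♙ ♙ · ♙ ♙ ♙
♖ ♘ ♗ ♕ ♔ ♗ ♘ ♖


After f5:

♜ ♞ ♝ ♛ ♚ ♝ ♞ ♜
♟ ♟ ♟ ♟ ♟ · ♟ ·
· · · · · · · ·
· · · · · ♟ · ♟
· ♙ · · ♙ · · ·
· · · · · · · ·
♙ · ♙ ♙ · ♙ ♙ ♙
♖ ♘ ♗ ♕ ♔ ♗ ♘ ♖


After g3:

♜ ♞ ♝ ♛ ♚ ♝ ♞ ♜
♟ ♟ ♟ ♟ ♟ · ♟ ·
· · · · · · · ·
· · · · · ♟ · ♟
· ♙ · · ♙ · · ·
· · · · · · ♙ ·
♙ · ♙ ♙ · ♙ · ♙
♖ ♘ ♗ ♕ ♔ ♗ ♘ ♖


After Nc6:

♜ · ♝ ♛ ♚ ♝ ♞ ♜
♟ ♟ ♟ ♟ ♟ · ♟ ·
· · ♞ · · · · ·
· · · · · ♟ · ♟
· ♙ · · ♙ · · ·
· · · · · · ♙ ·
♙ · ♙ ♙ · ♙ · ♙
♖ ♘ ♗ ♕ ♔ ♗ ♘ ♖


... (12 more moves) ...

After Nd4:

♜ · ♝ · ♚ ♝ ♞ ·
· ♟ ♟ · · · ♟ ·
♟ · ♞ ♟ · ♛ ♜ ·
· · · · ♟ ♟ · ♟
· ♙ ♗ ♘ ♙ · · ·
· · ♘ · · · ♙ ·
♙ · ♙ ♙ ♕ ♙ · ♙
♖ · ♗ · ♔ · ♖ ·


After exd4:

♜ · ♝ · ♚ ♝ ♞ ·
· ♟ ♟ · · · ♟ ·
♟ · ♞ ♟ · ♛ ♜ ·
· · · · · ♟ · ♟
· ♙ ♗ ♟ ♙ · · ·
· · ♘ · · · ♙ ·
♙ · ♙ ♙ ♕ ♙ · ♙
♖ · ♗ · ♔ · ♖ ·



  a b c d e f g h
  ─────────────────
8│♜ · ♝ · ♚ ♝ ♞ ·│8
7│· ♟ ♟ · · · ♟ ·│7
6│♟ · ♞ ♟ · ♛ ♜ ·│6
5│· · · · · ♟ · ♟│5
4│· ♙ ♗ ♟ ♙ · · ·│4
3│· · ♘ · · · ♙ ·│3
2│♙ · ♙ ♙ ♕ ♙ · ♙│2
1│♖ · ♗ · ♔ · ♖ ·│1
  ─────────────────
  a b c d e f g h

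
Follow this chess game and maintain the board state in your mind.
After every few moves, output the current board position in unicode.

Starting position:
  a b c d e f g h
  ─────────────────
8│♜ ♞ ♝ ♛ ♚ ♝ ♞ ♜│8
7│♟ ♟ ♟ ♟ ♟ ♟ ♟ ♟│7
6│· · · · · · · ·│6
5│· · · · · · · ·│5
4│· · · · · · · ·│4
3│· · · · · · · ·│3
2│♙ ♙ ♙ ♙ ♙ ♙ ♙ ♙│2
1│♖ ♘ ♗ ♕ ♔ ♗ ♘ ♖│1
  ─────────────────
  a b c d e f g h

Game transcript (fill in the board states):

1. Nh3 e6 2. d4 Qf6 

  a b c d e f g h
  ─────────────────
8│♜ ♞ ♝ · ♚ ♝ ♞ ♜│8
7│♟ ♟ ♟ ♟ · ♟ ♟ ♟│7
6│· · · · ♟ ♛ · ·│6
5│· · · · · · · ·│5
4│· · · ♙ · · · ·│4
3│· · · · · · · ♘│3
2│♙ ♙ ♙ · ♙ ♙ ♙ ♙│2
1│♖ ♘ ♗ ♕ ♔ ♗ · ♖│1
  ─────────────────
  a b c d e f g h

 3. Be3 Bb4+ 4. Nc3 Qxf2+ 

  a b c d e f g h
  ─────────────────
8│♜ ♞ ♝ · ♚ · ♞ ♜│8
7│♟ ♟ ♟ ♟ · ♟ ♟ ♟│7
6│· · · · ♟ · · ·│6
5│· · · · · · · ·│5
4│· ♝ · ♙ · · · ·│4
3│· · ♘ · ♗ · · ♘│3
2│♙ ♙ ♙ · ♙ ♛ ♙ ♙│2
1│♖ · · ♕ ♔ ♗ · ♖│1
  ─────────────────
  a b c d e f g h

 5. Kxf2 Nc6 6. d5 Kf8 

  a b c d e f g h
  ─────────────────
8│♜ · ♝ · · ♚ ♞ ♜│8
7│♟ ♟ ♟ ♟ · ♟ ♟ ♟│7
6│· · ♞ · ♟ · · ·│6
5│· · · ♙ · · · ·│5
4│· ♝ · · · · · ·│4
3│· · ♘ · ♗ · · ♘│3
2│♙ ♙ ♙ · ♙ ♔ ♙ ♙│2
1│♖ · · ♕ · ♗ · ♖│1
  ─────────────────
  a b c d e f g h

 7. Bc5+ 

  a b c d e f g h
  ─────────────────
8│♜ · ♝ · · ♚ ♞ ♜│8
7│♟ ♟ ♟ ♟ · ♟ ♟ ♟│7
6│· · ♞ · ♟ · · ·│6
5│· · ♗ ♙ · · · ·│5
4│· ♝ · · · · · ·│4
3│· · ♘ · · · · ♘│3
2│♙ ♙ ♙ · ♙ ♔ ♙ ♙│2
1│♖ · · ♕ · ♗ · ♖│1
  ─────────────────
  a b c d e f g h


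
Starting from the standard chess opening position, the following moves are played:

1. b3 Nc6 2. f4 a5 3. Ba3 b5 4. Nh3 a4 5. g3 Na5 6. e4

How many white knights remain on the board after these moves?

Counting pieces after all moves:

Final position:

  a b c d e f g h
  ─────────────────
8│♜ · ♝ ♛ ♚ ♝ ♞ ♜│8
7│· · ♟ ♟ ♟ ♟ ♟ ♟│7
6│· · · · · · · ·│6
5│♞ ♟ · · · · · ·│5
4│♟ · · · ♙ ♙ · ·│4
3│♗ ♙ · · · · ♙ ♘│3
2│♙ · ♙ ♙ · · · ♙│2
1│♖ ♘ · ♕ ♔ ♗ · ♖│1
  ─────────────────
  a b c d e f g h


2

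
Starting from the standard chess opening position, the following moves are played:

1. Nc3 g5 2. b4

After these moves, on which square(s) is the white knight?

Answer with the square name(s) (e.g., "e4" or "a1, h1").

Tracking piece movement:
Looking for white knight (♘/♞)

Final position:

  a b c d e f g h
  ─────────────────
8│♜ ♞ ♝ ♛ ♚ ♝ ♞ ♜│8
7│♟ ♟ ♟ ♟ ♟ ♟ · ♟│7
6│· · · · · · · ·│6
5│· · · · · · ♟ ·│5
4│· ♙ · · · · · ·│4
3│· · ♘ · · · · ·│3
2│♙ · ♙ ♙ ♙ ♙ ♙ ♙│2
1│♖ · ♗ ♕ ♔ ♗ ♘ ♖│1
  ─────────────────
  a b c d e f g h


c3, g1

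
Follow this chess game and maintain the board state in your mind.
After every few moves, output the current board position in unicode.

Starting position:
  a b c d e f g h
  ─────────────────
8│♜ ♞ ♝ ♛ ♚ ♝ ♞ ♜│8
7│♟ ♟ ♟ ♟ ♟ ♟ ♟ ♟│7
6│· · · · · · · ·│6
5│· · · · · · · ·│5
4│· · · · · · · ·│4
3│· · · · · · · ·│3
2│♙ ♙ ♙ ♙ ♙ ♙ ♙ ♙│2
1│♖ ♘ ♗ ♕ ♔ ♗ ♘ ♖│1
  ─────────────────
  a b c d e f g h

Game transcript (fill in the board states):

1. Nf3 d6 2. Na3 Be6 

  a b c d e f g h
  ─────────────────
8│♜ ♞ · ♛ ♚ ♝ ♞ ♜│8
7│♟ ♟ ♟ · ♟ ♟ ♟ ♟│7
6│· · · ♟ ♝ · · ·│6
5│· · · · · · · ·│5
4│· · · · · · · ·│4
3│♘ · · · · ♘ · ·│3
2│♙ ♙ ♙ ♙ ♙ ♙ ♙ ♙│2
1│♖ · ♗ ♕ ♔ ♗ · ♖│1
  ─────────────────
  a b c d e f g h

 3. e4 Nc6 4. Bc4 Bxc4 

  a b c d e f g h
  ─────────────────
8│♜ · · ♛ ♚ ♝ ♞ ♜│8
7│♟ ♟ ♟ · ♟ ♟ ♟ ♟│7
6│· · ♞ ♟ · · · ·│6
5│· · · · · · · ·│5
4│· · ♝ · ♙ · · ·│4
3│♘ · · · · ♘ · ·│3
2│♙ ♙ ♙ ♙ · ♙ ♙ ♙│2
1│♖ · ♗ ♕ ♔ · · ♖│1
  ─────────────────
  a b c d e f g h

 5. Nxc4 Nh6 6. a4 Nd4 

  a b c d e f g h
  ─────────────────
8│♜ · · ♛ ♚ ♝ · ♜│8
7│♟ ♟ ♟ · ♟ ♟ ♟ ♟│7
6│· · · ♟ · · · ♞│6
5│· · · · · · · ·│5
4│♙ · ♘ ♞ ♙ · · ·│4
3│· · · · · ♘ · ·│3
2│· ♙ ♙ ♙ · ♙ ♙ ♙│2
1│♖ · ♗ ♕ ♔ · · ♖│1
  ─────────────────
  a b c d e f g h

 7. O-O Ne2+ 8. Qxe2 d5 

  a b c d e f g h
  ─────────────────
8│♜ · · ♛ ♚ ♝ · ♜│8
7│♟ ♟ ♟ · ♟ ♟ ♟ ♟│7
6│· · · · · · · ♞│6
5│· · · ♟ · · · ·│5
4│♙ · ♘ · ♙ · · ·│4
3│· · · · · ♘ · ·│3
2│· ♙ ♙ ♙ ♕ ♙ ♙ ♙│2
1│♖ · ♗ · · ♖ ♔ ·│1
  ─────────────────
  a b c d e f g h

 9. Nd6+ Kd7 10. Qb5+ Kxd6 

  a b c d e f g h
  ─────────────────
8│♜ · · ♛ · ♝ · ♜│8
7│♟ ♟ ♟ · ♟ ♟ ♟ ♟│7
6│· · · ♚ · · · ♞│6
5│· ♕ · ♟ · · · ·│5
4│♙ · · · ♙ · · ·│4
3│· · · · · ♘ · ·│3
2│· ♙ ♙ ♙ · ♙ ♙ ♙│2
1│♖ · ♗ · · ♖ ♔ ·│1
  ─────────────────
  a b c d e f g h



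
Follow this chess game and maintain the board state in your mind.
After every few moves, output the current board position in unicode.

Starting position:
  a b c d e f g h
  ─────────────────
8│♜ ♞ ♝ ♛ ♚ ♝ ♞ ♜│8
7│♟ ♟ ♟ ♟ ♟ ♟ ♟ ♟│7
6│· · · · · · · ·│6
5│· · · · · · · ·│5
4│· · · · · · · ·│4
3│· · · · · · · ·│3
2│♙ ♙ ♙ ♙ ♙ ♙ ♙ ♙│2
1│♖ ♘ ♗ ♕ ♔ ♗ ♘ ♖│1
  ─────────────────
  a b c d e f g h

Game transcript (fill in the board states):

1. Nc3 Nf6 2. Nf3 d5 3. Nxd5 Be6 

  a b c d e f g h
  ─────────────────
8│♜ ♞ · ♛ ♚ ♝ · ♜│8
7│♟ ♟ ♟ · ♟ ♟ ♟ ♟│7
6│· · · · ♝ ♞ · ·│6
5│· · · ♘ · · · ·│5
4│· · · · · · · ·│4
3│· · · · · ♘ · ·│3
2│♙ ♙ ♙ ♙ ♙ ♙ ♙ ♙│2
1│♖ · ♗ ♕ ♔ ♗ · ♖│1
  ─────────────────
  a b c d e f g h

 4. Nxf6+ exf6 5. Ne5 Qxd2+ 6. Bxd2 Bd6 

  a b c d e f g h
  ─────────────────
8│♜ ♞ · · ♚ · · ♜│8
7│♟ ♟ ♟ · · ♟ ♟ ♟│7
6│· · · ♝ ♝ ♟ · ·│6
5│· · · · ♘ · · ·│5
4│· · · · · · · ·│4
3│· · · · · · · ·│3
2│♙ ♙ ♙ ♗ ♙ ♙ ♙ ♙│2
1│♖ · · ♕ ♔ ♗ · ♖│1
  ─────────────────
  a b c d e f g h

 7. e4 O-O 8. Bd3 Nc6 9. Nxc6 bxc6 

  a b c d e f g h
  ─────────────────
8│♜ · · · · ♜ ♚ ·│8
7│♟ · ♟ · · ♟ ♟ ♟│7
6│· · ♟ ♝ ♝ ♟ · ·│6
5│· · · · · · · ·│5
4│· · · · ♙ · · ·│4
3│· · · ♗ · · · ·│3
2│♙ ♙ ♙ ♗ · ♙ ♙ ♙│2
1│♖ · · ♕ ♔ · · ♖│1
  ─────────────────
  a b c d e f g h

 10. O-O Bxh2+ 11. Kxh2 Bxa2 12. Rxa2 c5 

  a b c d e f g h
  ─────────────────
8│♜ · · · · ♜ ♚ ·│8
7│♟ · ♟ · · ♟ ♟ ♟│7
6│· · · · · ♟ · ·│6
5│· · ♟ · · · · ·│5
4│· · · · ♙ · · ·│4
3│· · · ♗ · · · ·│3
2│♖ ♙ ♙ ♗ · ♙ ♙ ♔│2
1│· · · ♕ · ♖ · ·│1
  ─────────────────
  a b c d e f g h

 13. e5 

  a b c d e f g h
  ─────────────────
8│♜ · · · · ♜ ♚ ·│8
7│♟ · ♟ · · ♟ ♟ ♟│7
6│· · · · · ♟ · ·│6
5│· · ♟ · ♙ · · ·│5
4│· · · · · · · ·│4
3│· · · ♗ · · · ·│3
2│♖ ♙ ♙ ♗ · ♙ ♙ ♔│2
1│· · · ♕ · ♖ · ·│1
  ─────────────────
  a b c d e f g h


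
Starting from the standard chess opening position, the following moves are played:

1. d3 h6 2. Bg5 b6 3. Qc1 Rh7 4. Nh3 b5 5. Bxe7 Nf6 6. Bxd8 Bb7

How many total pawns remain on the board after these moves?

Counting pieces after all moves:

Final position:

  a b c d e f g h
  ─────────────────
8│♜ ♞ · ♗ ♚ ♝ · ·│8
7│♟ ♝ ♟ ♟ · ♟ ♟ ♜│7
6│· · · · · ♞ · ♟│6
5│· ♟ · · · · · ·│5
4│· · · · · · · ·│4
3│· · · ♙ · · · ♘│3
2│♙ ♙ ♙ · ♙ ♙ ♙ ♙│2
1│♖ ♘ ♕ · ♔ ♗ · ♖│1
  ─────────────────
  a b c d e f g h


15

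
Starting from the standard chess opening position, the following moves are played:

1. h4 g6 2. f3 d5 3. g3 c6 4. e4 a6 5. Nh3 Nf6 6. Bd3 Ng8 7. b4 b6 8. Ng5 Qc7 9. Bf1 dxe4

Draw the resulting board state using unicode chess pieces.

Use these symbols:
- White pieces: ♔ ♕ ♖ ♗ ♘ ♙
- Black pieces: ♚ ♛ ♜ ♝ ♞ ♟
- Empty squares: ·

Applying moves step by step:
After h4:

♜ ♞ ♝ ♛ ♚ ♝ ♞ ♜
♟ ♟ ♟ ♟ ♟ ♟ ♟ ♟
· · · · · · · ·
· · · · · · · ·
· · · · · · · ♙
· · · · · · · ·
♙ ♙ ♙ ♙ ♙ ♙ ♙ ·
♖ ♘ ♗ ♕ ♔ ♗ ♘ ♖


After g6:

♜ ♞ ♝ ♛ ♚ ♝ ♞ ♜
♟ ♟ ♟ ♟ ♟ ♟ · ♟
· · · · · · ♟ ·
· · · · · · · ·
· · · · · · · ♙
· · · · · · · ·
♙ ♙ ♙ ♙ ♙ ♙ ♙ ·
♖ ♘ ♗ ♕ ♔ ♗ ♘ ♖


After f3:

♜ ♞ ♝ ♛ ♚ ♝ ♞ ♜
♟ ♟ ♟ ♟ ♟ ♟ · ♟
· · · · · · ♟ ·
· · · · · · · ·
· · · · · · · ♙
· · · · · ♙ · ·
♙ ♙ ♙ ♙ ♙ · ♙ ·
♖ ♘ ♗ ♕ ♔ ♗ ♘ ♖


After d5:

♜ ♞ ♝ ♛ ♚ ♝ ♞ ♜
♟ ♟ ♟ · ♟ ♟ · ♟
· · · · · · ♟ ·
· · · ♟ · · · ·
· · · · · · · ♙
· · · · · ♙ · ·
♙ ♙ ♙ ♙ ♙ · ♙ ·
♖ ♘ ♗ ♕ ♔ ♗ ♘ ♖


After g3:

♜ ♞ ♝ ♛ ♚ ♝ ♞ ♜
♟ ♟ ♟ · ♟ ♟ · ♟
· · · · · · ♟ ·
· · · ♟ · · · ·
· · · · · · · ♙
· · · · · ♙ ♙ ·
♙ ♙ ♙ ♙ ♙ · · ·
♖ ♘ ♗ ♕ ♔ ♗ ♘ ♖


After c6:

♜ ♞ ♝ ♛ ♚ ♝ ♞ ♜
♟ ♟ · · ♟ ♟ · ♟
· · ♟ · · · ♟ ·
· · · ♟ · · · ·
· · · · · · · ♙
· · · · · ♙ ♙ ·
♙ ♙ ♙ ♙ ♙ · · ·
♖ ♘ ♗ ♕ ♔ ♗ ♘ ♖


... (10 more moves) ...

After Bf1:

♜ ♞ ♝ · ♚ ♝ ♞ ♜
· · ♛ · ♟ ♟ · ♟
♟ ♟ ♟ · · · ♟ ·
· · · ♟ · · ♘ ·
· ♙ · · ♙ · · ♙
· · · · · ♙ ♙ ·
♙ · ♙ ♙ · · · ·
♖ ♘ ♗ ♕ ♔ ♗ · ♖


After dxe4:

♜ ♞ ♝ · ♚ ♝ ♞ ♜
· · ♛ · ♟ ♟ · ♟
♟ ♟ ♟ · · · ♟ ·
· · · · · · ♘ ·
· ♙ · · ♟ · · ♙
· · · · · ♙ ♙ ·
♙ · ♙ ♙ · · · ·
♖ ♘ ♗ ♕ ♔ ♗ · ♖



  a b c d e f g h
  ─────────────────
8│♜ ♞ ♝ · ♚ ♝ ♞ ♜│8
7│· · ♛ · ♟ ♟ · ♟│7
6│♟ ♟ ♟ · · · ♟ ·│6
5│· · · · · · ♘ ·│5
4│· ♙ · · ♟ · · ♙│4
3│· · · · · ♙ ♙ ·│3
2│♙ · ♙ ♙ · · · ·│2
1│♖ ♘ ♗ ♕ ♔ ♗ · ♖│1
  ─────────────────
  a b c d e f g h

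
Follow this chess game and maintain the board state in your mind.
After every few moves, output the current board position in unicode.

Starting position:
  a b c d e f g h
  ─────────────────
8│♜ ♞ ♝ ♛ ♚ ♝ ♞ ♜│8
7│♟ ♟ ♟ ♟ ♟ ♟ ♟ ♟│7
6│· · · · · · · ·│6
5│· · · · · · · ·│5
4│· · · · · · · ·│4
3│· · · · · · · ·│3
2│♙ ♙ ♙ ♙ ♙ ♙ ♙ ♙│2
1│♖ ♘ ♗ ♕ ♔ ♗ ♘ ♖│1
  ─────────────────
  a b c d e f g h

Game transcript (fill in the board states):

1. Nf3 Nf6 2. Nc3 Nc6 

  a b c d e f g h
  ─────────────────
8│♜ · ♝ ♛ ♚ ♝ · ♜│8
7│♟ ♟ ♟ ♟ ♟ ♟ ♟ ♟│7
6│· · ♞ · · ♞ · ·│6
5│· · · · · · · ·│5
4│· · · · · · · ·│4
3│· · ♘ · · ♘ · ·│3
2│♙ ♙ ♙ ♙ ♙ ♙ ♙ ♙│2
1│♖ · ♗ ♕ ♔ ♗ · ♖│1
  ─────────────────
  a b c d e f g h

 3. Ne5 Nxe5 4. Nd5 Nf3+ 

  a b c d e f g h
  ─────────────────
8│♜ · ♝ ♛ ♚ ♝ · ♜│8
7│♟ ♟ ♟ ♟ ♟ ♟ ♟ ♟│7
6│· · · · · ♞ · ·│6
5│· · · ♘ · · · ·│5
4│· · · · · · · ·│4
3│· · · · · ♞ · ·│3
2│♙ ♙ ♙ ♙ ♙ ♙ ♙ ♙│2
1│♖ · ♗ ♕ ♔ ♗ · ♖│1
  ─────────────────
  a b c d e f g h

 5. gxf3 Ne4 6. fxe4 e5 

  a b c d e f g h
  ─────────────────
8│♜ · ♝ ♛ ♚ ♝ · ♜│8
7│♟ ♟ ♟ ♟ · ♟ ♟ ♟│7
6│· · · · · · · ·│6
5│· · · ♘ ♟ · · ·│5
4│· · · · ♙ · · ·│4
3│· · · · · · · ·│3
2│♙ ♙ ♙ ♙ ♙ ♙ · ♙│2
1│♖ · ♗ ♕ ♔ ♗ · ♖│1
  ─────────────────
  a b c d e f g h

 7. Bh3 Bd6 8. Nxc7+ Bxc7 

  a b c d e f g h
  ─────────────────
8│♜ · ♝ ♛ ♚ · · ♜│8
7│♟ ♟ ♝ ♟ · ♟ ♟ ♟│7
6│· · · · · · · ·│6
5│· · · · ♟ · · ·│5
4│· · · · ♙ · · ·│4
3│· · · · · · · ♗│3
2│♙ ♙ ♙ ♙ ♙ ♙ · ♙│2
1│♖ · ♗ ♕ ♔ · · ♖│1
  ─────────────────
  a b c d e f g h

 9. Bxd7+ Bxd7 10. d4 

  a b c d e f g h
  ─────────────────
8│♜ · · ♛ ♚ · · ♜│8
7│♟ ♟ ♝ ♝ · ♟ ♟ ♟│7
6│· · · · · · · ·│6
5│· · · · ♟ · · ·│5
4│· · · ♙ ♙ · · ·│4
3│· · · · · · · ·│3
2│♙ ♙ ♙ · ♙ ♙ · ♙│2
1│♖ · ♗ ♕ ♔ · · ♖│1
  ─────────────────
  a b c d e f g h


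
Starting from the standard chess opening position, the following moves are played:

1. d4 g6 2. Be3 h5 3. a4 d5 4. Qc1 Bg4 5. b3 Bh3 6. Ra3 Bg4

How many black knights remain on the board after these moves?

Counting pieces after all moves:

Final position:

  a b c d e f g h
  ─────────────────
8│♜ ♞ · ♛ ♚ ♝ ♞ ♜│8
7│♟ ♟ ♟ · ♟ ♟ · ·│7
6│· · · · · · ♟ ·│6
5│· · · ♟ · · · ♟│5
4│♙ · · ♙ · · ♝ ·│4
3│♖ ♙ · · ♗ · · ·│3
2│· · ♙ · ♙ ♙ ♙ ♙│2
1│· ♘ ♕ · ♔ ♗ ♘ ♖│1
  ─────────────────
  a b c d e f g h


2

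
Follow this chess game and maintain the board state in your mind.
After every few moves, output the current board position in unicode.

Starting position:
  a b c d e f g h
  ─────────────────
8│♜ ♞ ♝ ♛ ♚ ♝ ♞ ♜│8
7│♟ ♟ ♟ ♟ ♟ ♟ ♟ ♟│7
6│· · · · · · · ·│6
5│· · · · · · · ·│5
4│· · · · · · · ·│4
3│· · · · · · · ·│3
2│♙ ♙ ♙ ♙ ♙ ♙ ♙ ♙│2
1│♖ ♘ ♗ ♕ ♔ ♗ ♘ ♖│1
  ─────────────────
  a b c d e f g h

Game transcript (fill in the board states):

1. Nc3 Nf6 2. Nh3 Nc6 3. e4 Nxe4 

  a b c d e f g h
  ─────────────────
8│♜ · ♝ ♛ ♚ ♝ · ♜│8
7│♟ ♟ ♟ ♟ ♟ ♟ ♟ ♟│7
6│· · ♞ · · · · ·│6
5│· · · · · · · ·│5
4│· · · · ♞ · · ·│4
3│· · ♘ · · · · ♘│3
2│♙ ♙ ♙ ♙ · ♙ ♙ ♙│2
1│♖ · ♗ ♕ ♔ ♗ · ♖│1
  ─────────────────
  a b c d e f g h

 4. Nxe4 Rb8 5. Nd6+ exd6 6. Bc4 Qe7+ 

  a b c d e f g h
  ─────────────────
8│· ♜ ♝ · ♚ ♝ · ♜│8
7│♟ ♟ ♟ ♟ ♛ ♟ ♟ ♟│7
6│· · ♞ ♟ · · · ·│6
5│· · · · · · · ·│5
4│· · ♗ · · · · ·│4
3│· · · · · · · ♘│3
2│♙ ♙ ♙ ♙ · ♙ ♙ ♙│2
1│♖ · ♗ ♕ ♔ · · ♖│1
  ─────────────────
  a b c d e f g h

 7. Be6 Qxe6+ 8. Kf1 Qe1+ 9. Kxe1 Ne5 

  a b c d e f g h
  ─────────────────
8│· ♜ ♝ · ♚ ♝ · ♜│8
7│♟ ♟ ♟ ♟ · ♟ ♟ ♟│7
6│· · · ♟ · · · ·│6
5│· · · · ♞ · · ·│5
4│· · · · · · · ·│4
3│· · · · · · · ♘│3
2│♙ ♙ ♙ ♙ · ♙ ♙ ♙│2
1│♖ · ♗ ♕ ♔ · · ♖│1
  ─────────────────
  a b c d e f g h

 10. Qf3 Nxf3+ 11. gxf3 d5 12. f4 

  a b c d e f g h
  ─────────────────
8│· ♜ ♝ · ♚ ♝ · ♜│8
7│♟ ♟ ♟ ♟ · ♟ ♟ ♟│7
6│· · · · · · · ·│6
5│· · · ♟ · · · ·│5
4│· · · · · ♙ · ·│4
3│· · · · · · · ♘│3
2│♙ ♙ ♙ ♙ · ♙ · ♙│2
1│♖ · ♗ · ♔ · · ♖│1
  ─────────────────
  a b c d e f g h


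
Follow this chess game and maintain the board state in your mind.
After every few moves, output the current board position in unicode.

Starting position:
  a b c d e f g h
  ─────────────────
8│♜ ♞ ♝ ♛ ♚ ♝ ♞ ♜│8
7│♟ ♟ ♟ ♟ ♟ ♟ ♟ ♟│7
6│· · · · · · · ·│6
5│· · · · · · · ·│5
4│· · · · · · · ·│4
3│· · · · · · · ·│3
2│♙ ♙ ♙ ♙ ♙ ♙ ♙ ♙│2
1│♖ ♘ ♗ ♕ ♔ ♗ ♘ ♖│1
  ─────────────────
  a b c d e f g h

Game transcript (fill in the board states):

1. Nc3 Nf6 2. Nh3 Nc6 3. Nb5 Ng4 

  a b c d e f g h
  ─────────────────
8│♜ · ♝ ♛ ♚ ♝ · ♜│8
7│♟ ♟ ♟ ♟ ♟ ♟ ♟ ♟│7
6│· · ♞ · · · · ·│6
5│· ♘ · · · · · ·│5
4│· · · · · · ♞ ·│4
3│· · · · · · · ♘│3
2│♙ ♙ ♙ ♙ ♙ ♙ ♙ ♙│2
1│♖ · ♗ ♕ ♔ ♗ · ♖│1
  ─────────────────
  a b c d e f g h

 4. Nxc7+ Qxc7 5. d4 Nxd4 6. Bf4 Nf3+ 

  a b c d e f g h
  ─────────────────
8│♜ · ♝ · ♚ ♝ · ♜│8
7│♟ ♟ ♛ ♟ ♟ ♟ ♟ ♟│7
6│· · · · · · · ·│6
5│· · · · · · · ·│5
4│· · · · · ♗ ♞ ·│4
3│· · · · · ♞ · ♘│3
2│♙ ♙ ♙ · ♙ ♙ ♙ ♙│2
1│♖ · · ♕ ♔ ♗ · ♖│1
  ─────────────────
  a b c d e f g h

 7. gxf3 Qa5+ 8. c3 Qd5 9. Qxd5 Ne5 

  a b c d e f g h
  ─────────────────
8│♜ · ♝ · ♚ ♝ · ♜│8
7│♟ ♟ · ♟ ♟ ♟ ♟ ♟│7
6│· · · · · · · ·│6
5│· · · ♕ ♞ · · ·│5
4│· · · · · ♗ · ·│4
3│· · ♙ · · ♙ · ♘│3
2│♙ ♙ · · ♙ ♙ · ♙│2
1│♖ · · · ♔ ♗ · ♖│1
  ─────────────────
  a b c d e f g h

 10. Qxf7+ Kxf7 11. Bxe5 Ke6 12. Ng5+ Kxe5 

  a b c d e f g h
  ─────────────────
8│♜ · ♝ · · ♝ · ♜│8
7│♟ ♟ · ♟ ♟ · ♟ ♟│7
6│· · · · · · · ·│6
5│· · · · ♚ · ♘ ·│5
4│· · · · · · · ·│4
3│· · ♙ · · ♙ · ·│3
2│♙ ♙ · · ♙ ♙ · ♙│2
1│♖ · · · ♔ ♗ · ♖│1
  ─────────────────
  a b c d e f g h

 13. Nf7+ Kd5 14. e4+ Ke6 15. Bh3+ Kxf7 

  a b c d e f g h
  ─────────────────
8│♜ · ♝ · · ♝ · ♜│8
7│♟ ♟ · ♟ ♟ ♚ ♟ ♟│7
6│· · · · · · · ·│6
5│· · · · · · · ·│5
4│· · · · ♙ · · ·│4
3│· · ♙ · · ♙ · ♗│3
2│♙ ♙ · · · ♙ · ♙│2
1│♖ · · · ♔ · · ♖│1
  ─────────────────
  a b c d e f g h



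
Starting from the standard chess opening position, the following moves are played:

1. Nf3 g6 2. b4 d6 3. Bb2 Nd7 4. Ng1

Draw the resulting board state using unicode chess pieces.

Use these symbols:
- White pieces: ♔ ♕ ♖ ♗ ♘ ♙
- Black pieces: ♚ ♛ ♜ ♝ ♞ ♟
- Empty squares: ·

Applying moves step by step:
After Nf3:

♜ ♞ ♝ ♛ ♚ ♝ ♞ ♜
♟ ♟ ♟ ♟ ♟ ♟ ♟ ♟
· · · · · · · ·
· · · · · · · ·
· · · · · · · ·
· · · · · ♘ · ·
♙ ♙ ♙ ♙ ♙ ♙ ♙ ♙
♖ ♘ ♗ ♕ ♔ ♗ · ♖


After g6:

♜ ♞ ♝ ♛ ♚ ♝ ♞ ♜
♟ ♟ ♟ ♟ ♟ ♟ · ♟
· · · · · · ♟ ·
· · · · · · · ·
· · · · · · · ·
· · · · · ♘ · ·
♙ ♙ ♙ ♙ ♙ ♙ ♙ ♙
♖ ♘ ♗ ♕ ♔ ♗ · ♖


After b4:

♜ ♞ ♝ ♛ ♚ ♝ ♞ ♜
♟ ♟ ♟ ♟ ♟ ♟ · ♟
· · · · · · ♟ ·
· · · · · · · ·
· ♙ · · · · · ·
· · · · · ♘ · ·
♙ · ♙ ♙ ♙ ♙ ♙ ♙
♖ ♘ ♗ ♕ ♔ ♗ · ♖


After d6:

♜ ♞ ♝ ♛ ♚ ♝ ♞ ♜
♟ ♟ ♟ · ♟ ♟ · ♟
· · · ♟ · · ♟ ·
· · · · · · · ·
· ♙ · · · · · ·
· · · · · ♘ · ·
♙ · ♙ ♙ ♙ ♙ ♙ ♙
♖ ♘ ♗ ♕ ♔ ♗ · ♖


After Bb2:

♜ ♞ ♝ ♛ ♚ ♝ ♞ ♜
♟ ♟ ♟ · ♟ ♟ · ♟
· · · ♟ · · ♟ ·
· · · · · · · ·
· ♙ · · · · · ·
· · · · · ♘ · ·
♙ ♗ ♙ ♙ ♙ ♙ ♙ ♙
♖ ♘ · ♕ ♔ ♗ · ♖


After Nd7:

♜ · ♝ ♛ ♚ ♝ ♞ ♜
♟ ♟ ♟ ♞ ♟ ♟ · ♟
· · · ♟ · · ♟ ·
· · · · · · · ·
· ♙ · · · · · ·
· · · · · ♘ · ·
♙ ♗ ♙ ♙ ♙ ♙ ♙ ♙
♖ ♘ · ♕ ♔ ♗ · ♖


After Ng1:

♜ · ♝ ♛ ♚ ♝ ♞ ♜
♟ ♟ ♟ ♞ ♟ ♟ · ♟
· · · ♟ · · ♟ ·
· · · · · · · ·
· ♙ · · · · · ·
· · · · · · · ·
♙ ♗ ♙ ♙ ♙ ♙ ♙ ♙
♖ ♘ · ♕ ♔ ♗ ♘ ♖



  a b c d e f g h
  ─────────────────
8│♜ · ♝ ♛ ♚ ♝ ♞ ♜│8
7│♟ ♟ ♟ ♞ ♟ ♟ · ♟│7
6│· · · ♟ · · ♟ ·│6
5│· · · · · · · ·│5
4│· ♙ · · · · · ·│4
3│· · · · · · · ·│3
2│♙ ♗ ♙ ♙ ♙ ♙ ♙ ♙│2
1│♖ ♘ · ♕ ♔ ♗ ♘ ♖│1
  ─────────────────
  a b c d e f g h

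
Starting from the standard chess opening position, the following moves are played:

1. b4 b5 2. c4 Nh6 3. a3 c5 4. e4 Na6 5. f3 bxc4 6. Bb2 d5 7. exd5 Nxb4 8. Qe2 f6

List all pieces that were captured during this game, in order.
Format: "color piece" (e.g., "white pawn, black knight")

Tracking captures:
  bxc4: captured white pawn
  exd5: captured black pawn
  Nxb4: captured white pawn

white pawn, black pawn, white pawn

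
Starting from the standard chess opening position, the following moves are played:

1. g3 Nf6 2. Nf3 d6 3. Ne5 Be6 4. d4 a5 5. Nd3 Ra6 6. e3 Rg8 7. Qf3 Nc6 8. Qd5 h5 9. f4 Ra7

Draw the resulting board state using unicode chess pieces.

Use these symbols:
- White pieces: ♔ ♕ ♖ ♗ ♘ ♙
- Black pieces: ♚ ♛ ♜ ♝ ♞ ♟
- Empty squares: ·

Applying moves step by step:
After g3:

♜ ♞ ♝ ♛ ♚ ♝ ♞ ♜
♟ ♟ ♟ ♟ ♟ ♟ ♟ ♟
· · · · · · · ·
· · · · · · · ·
· · · · · · · ·
· · · · · · ♙ ·
♙ ♙ ♙ ♙ ♙ ♙ · ♙
♖ ♘ ♗ ♕ ♔ ♗ ♘ ♖


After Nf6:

♜ ♞ ♝ ♛ ♚ ♝ · ♜
♟ ♟ ♟ ♟ ♟ ♟ ♟ ♟
· · · · · ♞ · ·
· · · · · · · ·
· · · · · · · ·
· · · · · · ♙ ·
♙ ♙ ♙ ♙ ♙ ♙ · ♙
♖ ♘ ♗ ♕ ♔ ♗ ♘ ♖


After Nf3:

♜ ♞ ♝ ♛ ♚ ♝ · ♜
♟ ♟ ♟ ♟ ♟ ♟ ♟ ♟
· · · · · ♞ · ·
· · · · · · · ·
· · · · · · · ·
· · · · · ♘ ♙ ·
♙ ♙ ♙ ♙ ♙ ♙ · ♙
♖ ♘ ♗ ♕ ♔ ♗ · ♖


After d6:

♜ ♞ ♝ ♛ ♚ ♝ · ♜
♟ ♟ ♟ · ♟ ♟ ♟ ♟
· · · ♟ · ♞ · ·
· · · · · · · ·
· · · · · · · ·
· · · · · ♘ ♙ ·
♙ ♙ ♙ ♙ ♙ ♙ · ♙
♖ ♘ ♗ ♕ ♔ ♗ · ♖


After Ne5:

♜ ♞ ♝ ♛ ♚ ♝ · ♜
♟ ♟ ♟ · ♟ ♟ ♟ ♟
· · · ♟ · ♞ · ·
· · · · ♘ · · ·
· · · · · · · ·
· · · · · · ♙ ·
♙ ♙ ♙ ♙ ♙ ♙ · ♙
♖ ♘ ♗ ♕ ♔ ♗ · ♖


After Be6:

♜ ♞ · ♛ ♚ ♝ · ♜
♟ ♟ ♟ · ♟ ♟ ♟ ♟
· · · ♟ ♝ ♞ · ·
· · · · ♘ · · ·
· · · · · · · ·
· · · · · · ♙ ·
♙ ♙ ♙ ♙ ♙ ♙ · ♙
♖ ♘ ♗ ♕ ♔ ♗ · ♖


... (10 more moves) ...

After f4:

· · · ♛ ♚ ♝ ♜ ·
· ♟ ♟ · ♟ ♟ ♟ ·
♜ · ♞ ♟ ♝ ♞ · ·
♟ · · ♕ · · · ♟
· · · ♙ · ♙ · ·
· · · ♘ ♙ · ♙ ·
♙ ♙ ♙ · · · · ♙
♖ ♘ ♗ · ♔ ♗ · ♖


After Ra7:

· · · ♛ ♚ ♝ ♜ ·
♜ ♟ ♟ · ♟ ♟ ♟ ·
· · ♞ ♟ ♝ ♞ · ·
♟ · · ♕ · · · ♟
· · · ♙ · ♙ · ·
· · · ♘ ♙ · ♙ ·
♙ ♙ ♙ · · · · ♙
♖ ♘ ♗ · ♔ ♗ · ♖



  a b c d e f g h
  ─────────────────
8│· · · ♛ ♚ ♝ ♜ ·│8
7│♜ ♟ ♟ · ♟ ♟ ♟ ·│7
6│· · ♞ ♟ ♝ ♞ · ·│6
5│♟ · · ♕ · · · ♟│5
4│· · · ♙ · ♙ · ·│4
3│· · · ♘ ♙ · ♙ ·│3
2│♙ ♙ ♙ · · · · ♙│2
1│♖ ♘ ♗ · ♔ ♗ · ♖│1
  ─────────────────
  a b c d e f g h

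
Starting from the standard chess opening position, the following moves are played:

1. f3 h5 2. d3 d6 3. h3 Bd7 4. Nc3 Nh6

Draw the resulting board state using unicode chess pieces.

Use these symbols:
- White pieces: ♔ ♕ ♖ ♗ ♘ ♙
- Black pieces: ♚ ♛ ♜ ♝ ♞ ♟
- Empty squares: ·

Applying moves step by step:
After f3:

♜ ♞ ♝ ♛ ♚ ♝ ♞ ♜
♟ ♟ ♟ ♟ ♟ ♟ ♟ ♟
· · · · · · · ·
· · · · · · · ·
· · · · · · · ·
· · · · · ♙ · ·
♙ ♙ ♙ ♙ ♙ · ♙ ♙
♖ ♘ ♗ ♕ ♔ ♗ ♘ ♖


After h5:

♜ ♞ ♝ ♛ ♚ ♝ ♞ ♜
♟ ♟ ♟ ♟ ♟ ♟ ♟ ·
· · · · · · · ·
· · · · · · · ♟
· · · · · · · ·
· · · · · ♙ · ·
♙ ♙ ♙ ♙ ♙ · ♙ ♙
♖ ♘ ♗ ♕ ♔ ♗ ♘ ♖


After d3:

♜ ♞ ♝ ♛ ♚ ♝ ♞ ♜
♟ ♟ ♟ ♟ ♟ ♟ ♟ ·
· · · · · · · ·
· · · · · · · ♟
· · · · · · · ·
· · · ♙ · ♙ · ·
♙ ♙ ♙ · ♙ · ♙ ♙
♖ ♘ ♗ ♕ ♔ ♗ ♘ ♖


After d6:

♜ ♞ ♝ ♛ ♚ ♝ ♞ ♜
♟ ♟ ♟ · ♟ ♟ ♟ ·
· · · ♟ · · · ·
· · · · · · · ♟
· · · · · · · ·
· · · ♙ · ♙ · ·
♙ ♙ ♙ · ♙ · ♙ ♙
♖ ♘ ♗ ♕ ♔ ♗ ♘ ♖


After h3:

♜ ♞ ♝ ♛ ♚ ♝ ♞ ♜
♟ ♟ ♟ · ♟ ♟ ♟ ·
· · · ♟ · · · ·
· · · · · · · ♟
· · · · · · · ·
· · · ♙ · ♙ · ♙
♙ ♙ ♙ · ♙ · ♙ ·
♖ ♘ ♗ ♕ ♔ ♗ ♘ ♖


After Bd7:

♜ ♞ · ♛ ♚ ♝ ♞ ♜
♟ ♟ ♟ ♝ ♟ ♟ ♟ ·
· · · ♟ · · · ·
· · · · · · · ♟
· · · · · · · ·
· · · ♙ · ♙ · ♙
♙ ♙ ♙ · ♙ · ♙ ·
♖ ♘ ♗ ♕ ♔ ♗ ♘ ♖


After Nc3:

♜ ♞ · ♛ ♚ ♝ ♞ ♜
♟ ♟ ♟ ♝ ♟ ♟ ♟ ·
· · · ♟ · · · ·
· · · · · · · ♟
· · · · · · · ·
· · ♘ ♙ · ♙ · ♙
♙ ♙ ♙ · ♙ · ♙ ·
♖ · ♗ ♕ ♔ ♗ ♘ ♖


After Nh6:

♜ ♞ · ♛ ♚ ♝ · ♜
♟ ♟ ♟ ♝ ♟ ♟ ♟ ·
· · · ♟ · · · ♞
· · · · · · · ♟
· · · · · · · ·
· · ♘ ♙ · ♙ · ♙
♙ ♙ ♙ · ♙ · ♙ ·
♖ · ♗ ♕ ♔ ♗ ♘ ♖



  a b c d e f g h
  ─────────────────
8│♜ ♞ · ♛ ♚ ♝ · ♜│8
7│♟ ♟ ♟ ♝ ♟ ♟ ♟ ·│7
6│· · · ♟ · · · ♞│6
5│· · · · · · · ♟│5
4│· · · · · · · ·│4
3│· · ♘ ♙ · ♙ · ♙│3
2│♙ ♙ ♙ · ♙ · ♙ ·│2
1│♖ · ♗ ♕ ♔ ♗ ♘ ♖│1
  ─────────────────
  a b c d e f g h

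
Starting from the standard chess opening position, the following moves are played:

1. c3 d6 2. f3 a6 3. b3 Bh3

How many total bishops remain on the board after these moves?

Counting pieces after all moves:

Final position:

  a b c d e f g h
  ─────────────────
8│♜ ♞ · ♛ ♚ ♝ ♞ ♜│8
7│· ♟ ♟ · ♟ ♟ ♟ ♟│7
6│♟ · · ♟ · · · ·│6
5│· · · · · · · ·│5
4│· · · · · · · ·│4
3│· ♙ ♙ · · ♙ · ♝│3
2│♙ · · ♙ ♙ · ♙ ♙│2
1│♖ ♘ ♗ ♕ ♔ ♗ ♘ ♖│1
  ─────────────────
  a b c d e f g h


4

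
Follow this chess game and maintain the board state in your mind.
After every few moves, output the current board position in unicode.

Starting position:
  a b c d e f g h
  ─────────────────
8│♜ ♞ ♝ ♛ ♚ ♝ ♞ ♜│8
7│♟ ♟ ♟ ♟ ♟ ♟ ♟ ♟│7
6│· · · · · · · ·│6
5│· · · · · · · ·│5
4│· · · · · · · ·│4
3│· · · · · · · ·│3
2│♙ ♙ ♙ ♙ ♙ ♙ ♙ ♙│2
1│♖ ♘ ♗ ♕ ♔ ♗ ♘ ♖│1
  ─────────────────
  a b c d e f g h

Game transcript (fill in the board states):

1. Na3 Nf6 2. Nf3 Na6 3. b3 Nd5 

  a b c d e f g h
  ─────────────────
8│♜ · ♝ ♛ ♚ ♝ · ♜│8
7│♟ ♟ ♟ ♟ ♟ ♟ ♟ ♟│7
6│♞ · · · · · · ·│6
5│· · · ♞ · · · ·│5
4│· · · · · · · ·│4
3│♘ ♙ · · · ♘ · ·│3
2│♙ · ♙ ♙ ♙ ♙ ♙ ♙│2
1│♖ · ♗ ♕ ♔ ♗ · ♖│1
  ─────────────────
  a b c d e f g h

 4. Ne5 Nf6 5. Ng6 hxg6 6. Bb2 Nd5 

  a b c d e f g h
  ─────────────────
8│♜ · ♝ ♛ ♚ ♝ · ♜│8
7│♟ ♟ ♟ ♟ ♟ ♟ ♟ ·│7
6│♞ · · · · · ♟ ·│6
5│· · · ♞ · · · ·│5
4│· · · · · · · ·│4
3│♘ ♙ · · · · · ·│3
2│♙ ♗ ♙ ♙ ♙ ♙ ♙ ♙│2
1│♖ · · ♕ ♔ ♗ · ♖│1
  ─────────────────
  a b c d e f g h

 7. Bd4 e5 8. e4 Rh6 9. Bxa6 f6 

  a b c d e f g h
  ─────────────────
8│♜ · ♝ ♛ ♚ ♝ · ·│8
7│♟ ♟ ♟ ♟ · · ♟ ·│7
6│♗ · · · · ♟ ♟ ♜│6
5│· · · ♞ ♟ · · ·│5
4│· · · ♗ ♙ · · ·│4
3│♘ ♙ · · · · · ·│3
2│♙ · ♙ ♙ · ♙ ♙ ♙│2
1│♖ · · ♕ ♔ · · ♖│1
  ─────────────────
  a b c d e f g h

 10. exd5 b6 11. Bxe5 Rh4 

  a b c d e f g h
  ─────────────────
8│♜ · ♝ ♛ ♚ ♝ · ·│8
7│♟ · ♟ ♟ · · ♟ ·│7
6│♗ ♟ · · · ♟ ♟ ·│6
5│· · · ♙ ♗ · · ·│5
4│· · · · · · · ♜│4
3│♘ ♙ · · · · · ·│3
2│♙ · ♙ ♙ · ♙ ♙ ♙│2
1│♖ · · ♕ ♔ · · ♖│1
  ─────────────────
  a b c d e f g h


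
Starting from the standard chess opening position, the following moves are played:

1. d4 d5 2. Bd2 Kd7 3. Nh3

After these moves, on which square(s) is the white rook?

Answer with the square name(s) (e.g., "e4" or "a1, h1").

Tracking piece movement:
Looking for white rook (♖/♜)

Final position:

  a b c d e f g h
  ─────────────────
8│♜ ♞ ♝ ♛ · ♝ ♞ ♜│8
7│♟ ♟ ♟ ♚ ♟ ♟ ♟ ♟│7
6│· · · · · · · ·│6
5│· · · ♟ · · · ·│5
4│· · · ♙ · · · ·│4
3│· · · · · · · ♘│3
2│♙ ♙ ♙ ♗ ♙ ♙ ♙ ♙│2
1│♖ ♘ · ♕ ♔ ♗ · ♖│1
  ─────────────────
  a b c d e f g h


a1, h1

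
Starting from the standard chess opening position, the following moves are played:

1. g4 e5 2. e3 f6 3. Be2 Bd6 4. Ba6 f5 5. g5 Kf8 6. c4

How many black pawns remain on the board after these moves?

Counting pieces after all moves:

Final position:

  a b c d e f g h
  ─────────────────
8│♜ ♞ ♝ ♛ · ♚ ♞ ♜│8
7│♟ ♟ ♟ ♟ · · ♟ ♟│7
6│♗ · · ♝ · · · ·│6
5│· · · · ♟ ♟ ♙ ·│5
4│· · ♙ · · · · ·│4
3│· · · · ♙ · · ·│3
2│♙ ♙ · ♙ · ♙ · ♙│2
1│♖ ♘ ♗ ♕ ♔ · ♘ ♖│1
  ─────────────────
  a b c d e f g h


8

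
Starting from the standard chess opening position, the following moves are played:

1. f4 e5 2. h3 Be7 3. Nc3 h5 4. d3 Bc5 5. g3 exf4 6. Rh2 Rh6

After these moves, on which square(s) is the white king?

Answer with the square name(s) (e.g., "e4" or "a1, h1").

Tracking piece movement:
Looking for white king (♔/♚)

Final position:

  a b c d e f g h
  ─────────────────
8│♜ ♞ ♝ ♛ ♚ · ♞ ·│8
7│♟ ♟ ♟ ♟ · ♟ ♟ ·│7
6│· · · · · · · ♜│6
5│· · ♝ · · · · ♟│5
4│· · · · · ♟ · ·│4
3│· · ♘ ♙ · · ♙ ♙│3
2│♙ ♙ ♙ · ♙ · · ♖│2
1│♖ · ♗ ♕ ♔ ♗ ♘ ·│1
  ─────────────────
  a b c d e f g h


e1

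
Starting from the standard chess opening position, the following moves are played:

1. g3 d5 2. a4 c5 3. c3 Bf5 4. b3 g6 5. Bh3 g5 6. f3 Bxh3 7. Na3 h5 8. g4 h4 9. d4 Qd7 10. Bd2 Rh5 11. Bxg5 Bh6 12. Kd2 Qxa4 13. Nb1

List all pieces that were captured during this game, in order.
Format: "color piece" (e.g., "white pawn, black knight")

Tracking captures:
  Bxh3: captured white bishop
  Bxg5: captured black pawn
  Qxa4: captured white pawn

white bishop, black pawn, white pawn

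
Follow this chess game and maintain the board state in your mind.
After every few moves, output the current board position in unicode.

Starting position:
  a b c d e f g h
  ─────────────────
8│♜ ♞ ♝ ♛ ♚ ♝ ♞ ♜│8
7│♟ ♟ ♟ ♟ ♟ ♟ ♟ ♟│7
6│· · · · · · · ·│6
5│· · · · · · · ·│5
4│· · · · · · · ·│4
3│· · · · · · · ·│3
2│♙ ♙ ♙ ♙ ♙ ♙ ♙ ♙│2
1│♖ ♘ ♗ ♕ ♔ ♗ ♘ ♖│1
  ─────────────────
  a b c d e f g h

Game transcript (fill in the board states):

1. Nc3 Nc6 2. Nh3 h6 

  a b c d e f g h
  ─────────────────
8│♜ · ♝ ♛ ♚ ♝ ♞ ♜│8
7│♟ ♟ ♟ ♟ ♟ ♟ ♟ ·│7
6│· · ♞ · · · · ♟│6
5│· · · · · · · ·│5
4│· · · · · · · ·│4
3│· · ♘ · · · · ♘│3
2│♙ ♙ ♙ ♙ ♙ ♙ ♙ ♙│2
1│♖ · ♗ ♕ ♔ ♗ · ♖│1
  ─────────────────
  a b c d e f g h

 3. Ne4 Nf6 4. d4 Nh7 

  a b c d e f g h
  ─────────────────
8│♜ · ♝ ♛ ♚ ♝ · ♜│8
7│♟ ♟ ♟ ♟ ♟ ♟ ♟ ♞│7
6│· · ♞ · · · · ♟│6
5│· · · · · · · ·│5
4│· · · ♙ ♘ · · ·│4
3│· · · · · · · ♘│3
2│♙ ♙ ♙ · ♙ ♙ ♙ ♙│2
1│♖ · ♗ ♕ ♔ ♗ · ♖│1
  ─────────────────
  a b c d e f g h

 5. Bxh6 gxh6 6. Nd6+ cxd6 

  a b c d e f g h
  ─────────────────
8│♜ · ♝ ♛ ♚ ♝ · ♜│8
7│♟ ♟ · ♟ ♟ ♟ · ♞│7
6│· · ♞ ♟ · · · ♟│6
5│· · · · · · · ·│5
4│· · · ♙ · · · ·│4
3│· · · · · · · ♘│3
2│♙ ♙ ♙ · ♙ ♙ ♙ ♙│2
1│♖ · · ♕ ♔ ♗ · ♖│1
  ─────────────────
  a b c d e f g h

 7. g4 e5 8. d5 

  a b c d e f g h
  ─────────────────
8│♜ · ♝ ♛ ♚ ♝ · ♜│8
7│♟ ♟ · ♟ · ♟ · ♞│7
6│· · ♞ ♟ · · · ♟│6
5│· · · ♙ ♟ · · ·│5
4│· · · · · · ♙ ·│4
3│· · · · · · · ♘│3
2│♙ ♙ ♙ · ♙ ♙ · ♙│2
1│♖ · · ♕ ♔ ♗ · ♖│1
  ─────────────────
  a b c d e f g h
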